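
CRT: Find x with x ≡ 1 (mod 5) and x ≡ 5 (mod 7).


m₁ = 5, m₂ = 7, gcd = 1, so CRT applies. M = m₁·m₂ = 35
Let M₁ = M/m₁ = 7, M₂ = M/m₂ = 5
Find y₁ ≡ M₁⁻¹ (mod m₁): 7⁻¹ ≡ 3 (mod 5)
Find y₂ ≡ M₂⁻¹ (mod m₂): 5⁻¹ ≡ 3 (mod 7)
x = a₁·M₁·y₁ + a₂·M₂·y₂ = 1·7·3 + 5·5·3 = 96
Reduce mod 35: x ≡ 26
Check: 26 mod 5 = 1 ✓, 26 mod 7 = 5 ✓

x ≡ 26 (mod 35)


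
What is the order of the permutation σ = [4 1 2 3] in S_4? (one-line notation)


Cycle decomposition: (1 4 3 2)
Cycle lengths: 4
Order = lcm(4) = 4

ord(σ) = 4


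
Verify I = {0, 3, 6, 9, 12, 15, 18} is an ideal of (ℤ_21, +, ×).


Check ideal conditions for I = {0, 3, 6, 9, 12, 15, 18} in ℤ_21:
(1) I is an additive subgroup? Yes
(2) For r ∈ ℤ_21 and a ∈ I: r·a ∈ I? Yes

Yes, I is an ideal of ℤ_21


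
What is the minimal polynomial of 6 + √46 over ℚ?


Let α = 6 + √46. Then α - 6 = √46, so (α - 6)² = 46, giving α² - 12α - 10 = 0. Degree 2 and α ∉ ℚ, so this is the minimal polynomial.

Minimal polynomial: x² - 12x - 10


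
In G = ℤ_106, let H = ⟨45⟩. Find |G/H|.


|⟨45⟩| = n / gcd(45, 106) = 106 / 1 = 106
H is normal (ℤ_106 is abelian).
|G/H| = |G| / |H| = 106 / 106 = 1

|G/H| = 1


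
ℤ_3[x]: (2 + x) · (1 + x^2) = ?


Expand and collect like terms; reduce coefficients mod 3:
x^0: 2·1 = 2 ≡ 2 (mod 3)
x^1: 2·0 + 1·1 = 1 ≡ 1 (mod 3)
x^2: 2·1 + 1·0 = 2 ≡ 2 (mod 3)
x^3: 1·1 = 1 ≡ 1 (mod 3)
Result: 2 + x + 2x^2 + x^3

f · g = 2 + x + 2x^2 + x^3


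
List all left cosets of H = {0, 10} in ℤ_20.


H = {0, 10}, |H| = 2
Number of cosets = |G|/|H| = 20/2 = 10
0 + H = {0, 10}
1 + H = {1, 11}
2 + H = {2, 12}
3 + H = {3, 13}
4 + H = {4, 14}
5 + H = {5, 15}
6 + H = {6, 16}
7 + H = {7, 17}
8 + H = {8, 18}
9 + H = {9, 19}

Cosets: 0+H={0,10}; 1+H={1,11}; 2+H={2,12}; 3+H={3,13}; 4+H={4,14}; 5+H={5,15}; 6+H={6,16}; 7+H={7,17}; 8+H={8,18}; 9+H={9,19}


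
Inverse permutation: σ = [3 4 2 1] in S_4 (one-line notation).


To find σ⁻¹, swap domain and range:
σ(1) = 3 → σ⁻¹(3) = 1
σ(2) = 4 → σ⁻¹(4) = 2
σ(3) = 2 → σ⁻¹(2) = 3
σ(4) = 1 → σ⁻¹(1) = 4

σ⁻¹ = [4 3 1 2]


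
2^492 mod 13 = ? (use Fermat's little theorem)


Fermat's little theorem: if p is prime and gcd(a,p)=1, then a^(p-1) ≡ 1 (mod p)
p = 13 is prime, gcd(2,13) = 1
Reduce exponent: 492 mod 12 = 0
So 2^492 ≡ 2^0 (mod 13)
2^0 = 1

2^492 ≡ 1 (mod 13)


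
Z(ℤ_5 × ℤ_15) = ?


Z(G) = {g ∈ G | gx = xg for all x ∈ G}
Direct product of abelian groups is abelian, so Z(G) = G

Z(ℤ_5 × ℤ_15) = ℤ_5 × ℤ_15


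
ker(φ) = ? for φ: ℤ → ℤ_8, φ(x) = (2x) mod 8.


Kernel = preimage of identity
ker(φ) = {x ∈ ℤ : 2x ≡ 0 (mod 8)}. gcd(2,8) = 2, so 2x ≡ 0 (mod 8) ⟺ x ≡ 0 (mod 8/2 = 4). Hence ker(φ) = 4ℤ

ker(φ) = 4ℤ


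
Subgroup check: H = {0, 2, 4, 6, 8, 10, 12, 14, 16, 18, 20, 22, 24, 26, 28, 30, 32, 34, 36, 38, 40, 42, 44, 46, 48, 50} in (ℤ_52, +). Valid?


Subgroup test for H = {0, 2, 4, 6, 8, 10, 12, 14, 16, 18, 20, 22, 24, 26, 28, 30, 32, 34, 36, 38, 40, 42, 44, 46, 48, 50} in (ℤ_52, +):
(1) 0 ∈ H? Yes
(2) Closure: for all a,b ∈ H, (a+b) mod 52 ∈ H? Yes
(3) Inverses: for all a ∈ H, -a mod 52 ∈ H? Yes

Yes, H is a subgroup of ℤ_52


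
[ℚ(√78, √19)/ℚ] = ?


[ℚ(√78,√19):ℚ] = [ℚ(√78,√19):ℚ(√78)]·[ℚ(√78):ℚ] = 2·2 = 4

[ℚ(√78, √19)/ℚ] = 4


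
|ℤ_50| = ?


ℤ_n has n elements.

|ℤ_50| = 50


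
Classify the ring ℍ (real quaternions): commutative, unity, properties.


quaternion multiplication is non-commutative (ij = k ≠ ji = -k); has unity 1; a division ring but not an integral domain since integral domains are commutative by convention
Commutative: No
Integral domain: No
Has unity: Yes

ℍ (real quaternions): Commutative=No, Unity=Yes


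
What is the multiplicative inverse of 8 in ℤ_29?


Use the extended Euclidean algorithm to write 1 = 8·s + 29·t; then s mod 29 is the inverse.
Euclidean algorithm:
  8 = 0·29 + 8
  29 = 3·8 + 5
  8 = 1·5 + 3
  5 = 1·3 + 2
  3 = 1·2 + 1
  2 = 2·1 + 0
gcd(8,29) = 1
Back-substitution gives: 8·(11) + 29·(-3) = 1
So 8⁻¹ ≡ 11 ≡ 11 (mod 29)
Check: 8 × 11 = 88 ≡ 1 (mod 29) ✓

8⁻¹ ≡ 11 (mod 29)


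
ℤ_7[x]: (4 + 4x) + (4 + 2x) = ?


Add coefficients mod 7:
x^0: 4 + 4 = 1 (mod 7)
x^1: 4 + 2 = 6 (mod 7)
Result: 1 + 6x

f + g = 1 + 6x


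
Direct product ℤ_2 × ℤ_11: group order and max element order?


|ℤ_2 × ℤ_11| = 2 × 11 = 22
Max element order = lcm(2,11) = 22
Cyclic? Yes (gcd=1)

|ℤ_2×ℤ_11| = 22, max element order = 22


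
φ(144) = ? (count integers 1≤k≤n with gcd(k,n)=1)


Factor n: 144 = 2^4 × 3^2
φ(n) = n · ∏(1 - 1/p) over distinct primes p | n
φ(144) = 144 · (1 - 1/2) · (1 - 1/3) = 48

φ(144) = 48


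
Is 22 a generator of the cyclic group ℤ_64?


g generates ℤ_n iff gcd(g, n) = 1
gcd(22, 64) = 2
Since gcd = 2 ≠ 1, ⟨22⟩ has order 32 < 64, so 22 is not a generator.

No, 22 does not generate ℤ_64


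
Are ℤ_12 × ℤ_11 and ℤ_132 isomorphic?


Comparing ℤ_12 × ℤ_11 and ℤ_132:
gcd(12,11) = 1, so ℤ_12 × ℤ_11 ≅ ℤ_132 (CRT)

Yes, ℤ_12 × ℤ_11 ≅ ℤ_132


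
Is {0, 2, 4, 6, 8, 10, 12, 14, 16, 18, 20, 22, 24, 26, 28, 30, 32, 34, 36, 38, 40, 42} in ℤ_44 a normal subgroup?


H = {0, 2, 4, 6, 8, 10, 12, 14, 16, 18, 20, 22, 24, 26, 28, 30, 32, 34, 36, 38, 40, 42} in ℤ_44
ℤ_44 is abelian; every subgroup of an abelian group is normal

Yes, normal subgroup


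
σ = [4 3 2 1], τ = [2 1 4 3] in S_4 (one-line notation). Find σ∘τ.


σ∘τ: apply τ first, then σ
1 →τ 2 →σ 3
2 →τ 1 →σ 4
3 →τ 4 →σ 1
4 →τ 3 →σ 2

σ∘τ = [3 4 1 2]


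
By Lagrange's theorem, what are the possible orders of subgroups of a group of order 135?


Lagrange's theorem: |H| divides |G|
|G| = 135
Divisors of 135: 1, 3, 5, 9, 15, 27, 45, 135

Possible subgroup orders: {1, 3, 5, 9, 15, 27, 45, 135}


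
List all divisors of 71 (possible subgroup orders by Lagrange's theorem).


Lagrange's theorem: |H| divides |G|
|G| = 71
Divisors of 71: 1, 71

Possible subgroup orders: {1, 71}


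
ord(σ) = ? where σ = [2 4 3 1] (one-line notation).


Cycle decomposition: (1 2 4)
Cycle lengths: 3
Order = lcm(3) = 3

ord(σ) = 3


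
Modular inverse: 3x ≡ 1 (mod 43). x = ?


Use the extended Euclidean algorithm to write 1 = 3·s + 43·t; then s mod 43 is the inverse.
Euclidean algorithm:
  3 = 0·43 + 3
  43 = 14·3 + 1
  3 = 3·1 + 0
gcd(3,43) = 1
Back-substitution gives: 3·(-14) + 43·(1) = 1
So 3⁻¹ ≡ -14 ≡ 29 (mod 43)
Check: 3 × 29 = 87 ≡ 1 (mod 43) ✓

3⁻¹ ≡ 29 (mod 43)


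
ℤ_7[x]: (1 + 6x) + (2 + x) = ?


Add coefficients mod 7:
x^0: 1 + 2 = 3 (mod 7)
x^1: 6 + 1 = 0 (mod 7)
Result: 3

f + g = 3


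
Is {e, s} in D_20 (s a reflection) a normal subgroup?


H = {e, s} in D_20 (s a reflection)
r·s·r⁻¹ = sr⁻² ≠ s for n ≥ 3, so {e, s} is not closed under conjugation

No, not a normal subgroup


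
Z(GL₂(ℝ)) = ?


Z(G) = {g ∈ G | gx = xg for all x ∈ G}
Only scalar multiples of the identity commute with all invertible matrices

Z(GL₂(ℝ)) = {aI : a ∈ ℝ, a ≠ 0}


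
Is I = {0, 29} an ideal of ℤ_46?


Check ideal conditions for I = {0, 29} in ℤ_46:
(1) I is an additive subgroup? No
(2) For r ∈ ℤ_46 and a ∈ I: r·a ∈ I? No  [counterexample: r=2, a=29, r·a mod 46 = 12 ∉ I]

No, I is not an ideal of ℤ_46


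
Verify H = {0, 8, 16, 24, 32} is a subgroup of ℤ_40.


Subgroup test for H = {0, 8, 16, 24, 32} in (ℤ_40, +):
(1) 0 ∈ H? Yes
(2) Closure: for all a,b ∈ H, (a+b) mod 40 ∈ H? Yes
(3) Inverses: for all a ∈ H, -a mod 40 ∈ H? Yes

Yes, H is a subgroup of ℤ_40


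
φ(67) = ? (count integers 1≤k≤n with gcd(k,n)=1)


Factor n: 67 = 67
φ(n) = n · ∏(1 - 1/p) over distinct primes p | n
φ(67) = 67 · (1 - 1/67) = 66

φ(67) = 66


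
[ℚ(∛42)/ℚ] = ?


∛42 has minimal polynomial x³ - 42 (irreducible over ℚ since 42 is not a perfect cube)

[ℚ(∛42)/ℚ] = 3


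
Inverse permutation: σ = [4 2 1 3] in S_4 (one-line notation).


To find σ⁻¹, swap domain and range:
σ(1) = 4 → σ⁻¹(4) = 1
σ(2) = 2 → σ⁻¹(2) = 2
σ(3) = 1 → σ⁻¹(1) = 3
σ(4) = 3 → σ⁻¹(3) = 4

σ⁻¹ = [3 2 4 1]


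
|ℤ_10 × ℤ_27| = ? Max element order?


|ℤ_10 × ℤ_27| = 10 × 27 = 270
Max element order = lcm(10,27) = 270
Cyclic? Yes (gcd=1)

|ℤ_10×ℤ_27| = 270, max element order = 270


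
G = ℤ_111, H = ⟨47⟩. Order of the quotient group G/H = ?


|⟨47⟩| = n / gcd(47, 111) = 111 / 1 = 111
H is normal (ℤ_111 is abelian).
|G/H| = |G| / |H| = 111 / 111 = 1

|G/H| = 1


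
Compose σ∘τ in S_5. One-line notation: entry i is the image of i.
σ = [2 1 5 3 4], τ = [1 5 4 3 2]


σ∘τ: apply τ first, then σ
1 →τ 1 →σ 2
2 →τ 5 →σ 4
3 →τ 4 →σ 3
4 →τ 3 →σ 5
5 →τ 2 →σ 1

σ∘τ = [2 4 3 5 1]


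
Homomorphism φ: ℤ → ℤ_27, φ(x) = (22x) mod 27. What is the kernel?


Kernel = preimage of identity
ker(φ) = {x ∈ ℤ : 22x ≡ 0 (mod 27)}. gcd(22,27) = 1, so 22x ≡ 0 (mod 27) ⟺ x ≡ 0 (mod 27/1 = 27). Hence ker(φ) = 27ℤ

ker(φ) = 27ℤ


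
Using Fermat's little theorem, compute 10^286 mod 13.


Fermat's little theorem: if p is prime and gcd(a,p)=1, then a^(p-1) ≡ 1 (mod p)
p = 13 is prime, gcd(10,13) = 1
Reduce exponent: 286 mod 12 = 10
So 10^286 ≡ 10^10 (mod 13)
10^10 mod 13 = 3

10^286 ≡ 3 (mod 13)


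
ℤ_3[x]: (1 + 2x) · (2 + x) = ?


Expand and collect like terms; reduce coefficients mod 3:
x^0: 1·2 = 2 ≡ 2 (mod 3)
x^1: 1·1 + 2·2 = 5 ≡ 2 (mod 3)
x^2: 2·1 = 2 ≡ 2 (mod 3)
Result: 2 + 2x + 2x^2

f · g = 2 + 2x + 2x^2


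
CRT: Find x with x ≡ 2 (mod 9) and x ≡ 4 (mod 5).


m₁ = 9, m₂ = 5, gcd = 1, so CRT applies. M = m₁·m₂ = 45
Let M₁ = M/m₁ = 5, M₂ = M/m₂ = 9
Find y₁ ≡ M₁⁻¹ (mod m₁): 5⁻¹ ≡ 2 (mod 9)
Find y₂ ≡ M₂⁻¹ (mod m₂): 9⁻¹ ≡ 4 (mod 5)
x = a₁·M₁·y₁ + a₂·M₂·y₂ = 2·5·2 + 4·9·4 = 164
Reduce mod 45: x ≡ 29
Check: 29 mod 9 = 2 ✓, 29 mod 5 = 4 ✓

x ≡ 29 (mod 45)


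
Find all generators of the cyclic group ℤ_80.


g generates ℤ_n iff gcd(g,n) = 1
Prime factors of 80: 2, 5
Generators are g ∈ {1,...,79} not divisible by any of these primes.
Generators: {1, 3, 7, 9, 11, 13, 17, 19, 21, 23, 27, 29, 31, 33, 37, 39, 41, 43, 47, 49, 51, 53, 57, 59, 61, 63, 67, 69, 71, 73, 77, 79}
Number of generators = φ(80) = 32

Generators of ℤ_80 = {1, 3, 7, 9, 11, 13, 17, 19, 21, 23, 27, 29, 31, 33, 37, 39, 41, 43, 47, 49, 51, 53, 57, 59, 61, 63, 67, 69, 71, 73, 77, 79}


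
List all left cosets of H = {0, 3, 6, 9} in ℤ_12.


H = {0, 3, 6, 9}, |H| = 4
Number of cosets = |G|/|H| = 12/4 = 3
0 + H = {0, 3, 6, 9}
1 + H = {1, 4, 7, 10}
2 + H = {2, 5, 8, 11}

Cosets: 0+H={0,3,6,9}; 1+H={1,4,7,10}; 2+H={2,5,8,11}


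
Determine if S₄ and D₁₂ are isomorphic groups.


Comparing S₄ and D₁₂:
S₄ has trivial center; D₁₂ has center {e, r⁶}

No, S₄ ≇ D₁₂


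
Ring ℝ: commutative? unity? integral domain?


ℝ is a field: commutative, has unity, every nonzero element is a unit (hence an integral domain)
Commutative: Yes
Integral domain: Yes
Has unity: Yes

ℝ: Commutative=Yes, Unity=Yes


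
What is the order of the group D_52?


|D_n| = 2n (n rotations and n reflections)
|D_52| = 2×52 = 104

|D_52| = 104


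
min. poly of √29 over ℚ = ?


√29 satisfies x² - 29 = 0, irreducible over ℚ since 29 is squarefree

Minimal polynomial: x² - 29


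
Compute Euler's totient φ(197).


Factor n: 197 = 197
φ(n) = n · ∏(1 - 1/p) over distinct primes p | n
φ(197) = 197 · (1 - 1/197) = 196

φ(197) = 196


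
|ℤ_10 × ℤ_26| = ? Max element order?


|ℤ_10 × ℤ_26| = 10 × 26 = 260
Max element order = lcm(10,26) = 130
Cyclic? No (gcd=2)

|ℤ_10×ℤ_26| = 260, max element order = 130


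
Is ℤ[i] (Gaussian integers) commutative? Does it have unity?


ℤ[i] is a commutative integral domain with unity 1 (in fact a Euclidean domain)
Commutative: Yes
Integral domain: Yes
Has unity: Yes

ℤ[i] (Gaussian integers): Commutative=Yes, Unity=Yes


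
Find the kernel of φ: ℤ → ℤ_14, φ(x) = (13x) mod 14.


Kernel = preimage of identity
ker(φ) = {x ∈ ℤ : 13x ≡ 0 (mod 14)}. gcd(13,14) = 1, so 13x ≡ 0 (mod 14) ⟺ x ≡ 0 (mod 14/1 = 14). Hence ker(φ) = 14ℤ

ker(φ) = 14ℤ


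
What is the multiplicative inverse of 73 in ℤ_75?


Use the extended Euclidean algorithm to write 1 = 73·s + 75·t; then s mod 75 is the inverse.
Euclidean algorithm:
  73 = 0·75 + 73
  75 = 1·73 + 2
  73 = 36·2 + 1
  2 = 2·1 + 0
gcd(73,75) = 1
Back-substitution gives: 73·(37) + 75·(-36) = 1
So 73⁻¹ ≡ 37 ≡ 37 (mod 75)
Check: 73 × 37 = 2701 ≡ 1 (mod 75) ✓

73⁻¹ ≡ 37 (mod 75)


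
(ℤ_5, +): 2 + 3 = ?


Operation: addition mod 5
2 + 3 = (a + b) mod 5 with a = 2, b = 3

2 + 3 = 0


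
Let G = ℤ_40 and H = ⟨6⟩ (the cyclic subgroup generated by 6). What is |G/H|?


|⟨6⟩| = n / gcd(6, 40) = 40 / 2 = 20
H is normal (ℤ_40 is abelian).
|G/H| = |G| / |H| = 40 / 20 = 2

|G/H| = 2


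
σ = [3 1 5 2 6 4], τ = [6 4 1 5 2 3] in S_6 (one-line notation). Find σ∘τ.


σ∘τ: apply τ first, then σ
1 →τ 6 →σ 4
2 →τ 4 →σ 2
3 →τ 1 →σ 3
4 →τ 5 →σ 6
5 →τ 2 →σ 1
6 →τ 3 →σ 5

σ∘τ = [4 2 3 6 1 5]


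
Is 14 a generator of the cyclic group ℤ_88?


g generates ℤ_n iff gcd(g, n) = 1
gcd(14, 88) = 2
Since gcd = 2 ≠ 1, ⟨14⟩ has order 44 < 88, so 14 is not a generator.

No, 14 does not generate ℤ_88


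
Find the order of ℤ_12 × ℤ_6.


|A × B| = |A| · |B|
|ℤ_12 × ℤ_6| = 12 × 6 = 72

|ℤ_12 × ℤ_6| = 72


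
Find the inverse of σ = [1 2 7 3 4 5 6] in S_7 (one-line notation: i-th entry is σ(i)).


To find σ⁻¹, swap domain and range:
σ(1) = 1 → σ⁻¹(1) = 1
σ(2) = 2 → σ⁻¹(2) = 2
σ(3) = 7 → σ⁻¹(7) = 3
σ(4) = 3 → σ⁻¹(3) = 4
σ(5) = 4 → σ⁻¹(4) = 5
σ(6) = 5 → σ⁻¹(5) = 6
σ(7) = 6 → σ⁻¹(6) = 7

σ⁻¹ = [1 2 4 5 6 7 3]


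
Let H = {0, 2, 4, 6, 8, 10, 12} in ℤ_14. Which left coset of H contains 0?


0 + H = {0 + h (mod 14) : h ∈ H}
0+0=0, 0+2=2, 0+4=4, 0+6=6, 0+8=8, 0+10=10, 0+12=12

0 + H = {0, 2, 4, 6, 8, 10, 12}


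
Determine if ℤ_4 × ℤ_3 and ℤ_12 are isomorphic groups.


Comparing ℤ_4 × ℤ_3 and ℤ_12:
gcd(4,3) = 1, so ℤ_4 × ℤ_3 ≅ ℤ_12 (CRT)

Yes, ℤ_4 × ℤ_3 ≅ ℤ_12


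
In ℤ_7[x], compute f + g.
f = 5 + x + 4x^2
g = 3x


Add coefficients mod 7:
x^0: 5 + 0 = 5 (mod 7)
x^1: 1 + 3 = 4 (mod 7)
x^2: 4 + 0 = 4 (mod 7)
Result: 5 + 4x + 4x^2

f + g = 5 + 4x + 4x^2


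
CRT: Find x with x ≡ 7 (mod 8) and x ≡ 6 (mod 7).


m₁ = 8, m₂ = 7, gcd = 1, so CRT applies. M = m₁·m₂ = 56
Let M₁ = M/m₁ = 7, M₂ = M/m₂ = 8
Find y₁ ≡ M₁⁻¹ (mod m₁): 7⁻¹ ≡ 7 (mod 8)
Find y₂ ≡ M₂⁻¹ (mod m₂): 8⁻¹ ≡ 1 (mod 7)
x = a₁·M₁·y₁ + a₂·M₂·y₂ = 7·7·7 + 6·8·1 = 391
Reduce mod 56: x ≡ 55
Check: 55 mod 8 = 7 ✓, 55 mod 7 = 6 ✓

x ≡ 55 (mod 56)


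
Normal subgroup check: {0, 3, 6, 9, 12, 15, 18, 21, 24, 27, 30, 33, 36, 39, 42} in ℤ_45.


H = {0, 3, 6, 9, 12, 15, 18, 21, 24, 27, 30, 33, 36, 39, 42} in ℤ_45
ℤ_45 is abelian; every subgroup of an abelian group is normal

Yes, normal subgroup


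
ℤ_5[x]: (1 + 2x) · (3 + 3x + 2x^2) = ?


Expand and collect like terms; reduce coefficients mod 5:
x^0: 1·3 = 3 ≡ 3 (mod 5)
x^1: 1·3 + 2·3 = 9 ≡ 4 (mod 5)
x^2: 1·2 + 2·3 = 8 ≡ 3 (mod 5)
x^3: 2·2 = 4 ≡ 4 (mod 5)
Result: 3 + 4x + 3x^2 + 4x^3

f · g = 3 + 4x + 3x^2 + 4x^3


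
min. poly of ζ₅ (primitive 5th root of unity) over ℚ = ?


ζ₅ is a root of Φ₅(x) = x⁴ + x³ + x² + x + 1, irreducible over ℚ

Minimal polynomial: x⁴ + x³ + x² + x + 1


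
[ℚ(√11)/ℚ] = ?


√11 has minimal polynomial x² - 11 (irreducible over ℚ since 11 is squarefree)

[ℚ(√11)/ℚ] = 2


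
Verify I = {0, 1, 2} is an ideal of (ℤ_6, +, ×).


Check ideal conditions for I = {0, 1, 2} in ℤ_6:
(1) I is an additive subgroup? No
(2) For r ∈ ℤ_6 and a ∈ I: r·a ∈ I? No  [counterexample: r=2, a=2, r·a mod 6 = 4 ∉ I]

No, I is not an ideal of ℤ_6


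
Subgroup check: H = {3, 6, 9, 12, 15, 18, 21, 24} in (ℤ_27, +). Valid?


Subgroup test for H = {3, 6, 9, 12, 15, 18, 21, 24} in (ℤ_27, +):
(1) 0 ∈ H? No
(2) Closure: for all a,b ∈ H, (a+b) mod 27 ∈ H? No  [counterexample: 3 + 24 = 0 ∉ H]
(3) Inverses: for all a ∈ H, -a mod 27 ∈ H? Yes

No, H is not a subgroup of ℤ_27


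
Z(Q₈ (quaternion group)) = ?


Z(G) = {g ∈ G | gx = xg for all x ∈ G}
In Q₈ = {±1, ±i, ±j, ±k}, only ±1 commute with every element

Z(Q₈ (quaternion group)) = {1, -1}


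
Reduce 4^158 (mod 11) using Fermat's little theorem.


Fermat's little theorem: if p is prime and gcd(a,p)=1, then a^(p-1) ≡ 1 (mod p)
p = 11 is prime, gcd(4,11) = 1
Reduce exponent: 158 mod 10 = 8
So 4^158 ≡ 4^8 (mod 11)
4^8 mod 11 = 9

4^158 ≡ 9 (mod 11)


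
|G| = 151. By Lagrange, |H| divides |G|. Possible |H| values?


Lagrange's theorem: |H| divides |G|
|G| = 151
Divisors of 151: 1, 151

Possible subgroup orders: {1, 151}


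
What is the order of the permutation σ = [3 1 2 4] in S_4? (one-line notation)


Cycle decomposition: (1 3 2)
Cycle lengths: 3
Order = lcm(3) = 3

ord(σ) = 3


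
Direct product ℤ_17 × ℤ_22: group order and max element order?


|ℤ_17 × ℤ_22| = 17 × 22 = 374
Max element order = lcm(17,22) = 374
Cyclic? Yes (gcd=1)

|ℤ_17×ℤ_22| = 374, max element order = 374


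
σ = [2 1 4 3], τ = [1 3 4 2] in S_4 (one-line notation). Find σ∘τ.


σ∘τ: apply τ first, then σ
1 →τ 1 →σ 2
2 →τ 3 →σ 4
3 →τ 4 →σ 3
4 →τ 2 →σ 1

σ∘τ = [2 4 3 1]


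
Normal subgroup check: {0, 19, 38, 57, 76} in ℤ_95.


H = {0, 19, 38, 57, 76} in ℤ_95
ℤ_95 is abelian; every subgroup of an abelian group is normal

Yes, normal subgroup


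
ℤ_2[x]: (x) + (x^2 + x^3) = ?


Add coefficients mod 2:
x^0: 0 + 0 = 0 (mod 2)
x^1: 1 + 0 = 1 (mod 2)
x^2: 0 + 1 = 1 (mod 2)
x^3: 0 + 1 = 1 (mod 2)
Result: x + x^2 + x^3

f + g = x + x^2 + x^3


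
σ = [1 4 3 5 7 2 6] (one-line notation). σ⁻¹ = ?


To find σ⁻¹, swap domain and range:
σ(1) = 1 → σ⁻¹(1) = 1
σ(2) = 4 → σ⁻¹(4) = 2
σ(3) = 3 → σ⁻¹(3) = 3
σ(4) = 5 → σ⁻¹(5) = 4
σ(5) = 7 → σ⁻¹(7) = 5
σ(6) = 2 → σ⁻¹(2) = 6
σ(7) = 6 → σ⁻¹(6) = 7

σ⁻¹ = [1 6 3 2 4 7 5]


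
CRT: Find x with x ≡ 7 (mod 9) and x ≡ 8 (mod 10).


m₁ = 9, m₂ = 10, gcd = 1, so CRT applies. M = m₁·m₂ = 90
Let M₁ = M/m₁ = 10, M₂ = M/m₂ = 9
Find y₁ ≡ M₁⁻¹ (mod m₁): 10⁻¹ ≡ 1 (mod 9)
Find y₂ ≡ M₂⁻¹ (mod m₂): 9⁻¹ ≡ 9 (mod 10)
x = a₁·M₁·y₁ + a₂·M₂·y₂ = 7·10·1 + 8·9·9 = 718
Reduce mod 90: x ≡ 88
Check: 88 mod 9 = 7 ✓, 88 mod 10 = 8 ✓

x ≡ 88 (mod 90)


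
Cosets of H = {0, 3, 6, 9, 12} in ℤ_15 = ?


H = {0, 3, 6, 9, 12}, |H| = 5
Number of cosets = |G|/|H| = 15/5 = 3
0 + H = {0, 3, 6, 9, 12}
1 + H = {1, 4, 7, 10, 13}
2 + H = {2, 5, 8, 11, 14}

Cosets: 0+H={0,3,6,9,12}; 1+H={1,4,7,10,13}; 2+H={2,5,8,11,14}


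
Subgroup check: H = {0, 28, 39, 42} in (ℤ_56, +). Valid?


Subgroup test for H = {0, 28, 39, 42} in (ℤ_56, +):
(1) 0 ∈ H? Yes
(2) Closure: for all a,b ∈ H, (a+b) mod 56 ∈ H? No  [counterexample: 28 + 39 = 11 ∉ H]
(3) Inverses: for all a ∈ H, -a mod 56 ∈ H? No

No, H is not a subgroup of ℤ_56


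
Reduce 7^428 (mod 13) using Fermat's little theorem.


Fermat's little theorem: if p is prime and gcd(a,p)=1, then a^(p-1) ≡ 1 (mod p)
p = 13 is prime, gcd(7,13) = 1
Reduce exponent: 428 mod 12 = 8
So 7^428 ≡ 7^8 (mod 13)
7^8 mod 13 = 3

7^428 ≡ 3 (mod 13)


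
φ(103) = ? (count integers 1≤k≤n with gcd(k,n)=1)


Factor n: 103 = 103
φ(n) = n · ∏(1 - 1/p) over distinct primes p | n
φ(103) = 103 · (1 - 1/103) = 102

φ(103) = 102


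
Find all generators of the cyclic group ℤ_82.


g generates ℤ_n iff gcd(g,n) = 1
Prime factors of 82: 2, 41
Generators are g ∈ {1,...,81} not divisible by any of these primes.
Generators: {1, 3, 5, 7, 9, 11, 13, 15, 17, 19, 21, 23, 25, 27, 29, 31, 33, 35, 37, 39, 43, 45, 47, 49, 51, 53, 55, 57, 59, 61, 63, 65, 67, 69, 71, 73, 75, 77, 79, 81}
Number of generators = φ(82) = 40

Generators of ℤ_82 = {1, 3, 5, 7, 9, 11, 13, 15, 17, 19, 21, 23, 25, 27, 29, 31, 33, 35, 37, 39, 43, 45, 47, 49, 51, 53, 55, 57, 59, 61, 63, 65, 67, 69, 71, 73, 75, 77, 79, 81}


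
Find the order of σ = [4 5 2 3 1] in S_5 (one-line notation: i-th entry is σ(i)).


Cycle decomposition: (1 4 3 2 5)
Cycle lengths: 5
Order = lcm(5) = 5

ord(σ) = 5


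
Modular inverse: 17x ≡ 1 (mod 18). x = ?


Use the extended Euclidean algorithm to write 1 = 17·s + 18·t; then s mod 18 is the inverse.
Euclidean algorithm:
  17 = 0·18 + 17
  18 = 1·17 + 1
  17 = 17·1 + 0
gcd(17,18) = 1
Back-substitution gives: 17·(-1) + 18·(1) = 1
So 17⁻¹ ≡ -1 ≡ 17 (mod 18)
Check: 17 × 17 = 289 ≡ 1 (mod 18) ✓

17⁻¹ ≡ 17 (mod 18)


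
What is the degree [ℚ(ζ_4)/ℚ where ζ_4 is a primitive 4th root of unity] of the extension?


[ℚ(ζ_n):ℚ] = deg Φ_n(x) = φ(n). Here φ(4) = 2

[ℚ(ζ_4)/ℚ where ζ_4 is a primitive 4th root of unity] = 2


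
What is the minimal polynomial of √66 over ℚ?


√66 satisfies x² - 66 = 0, irreducible over ℚ since 66 is squarefree

Minimal polynomial: x² - 66


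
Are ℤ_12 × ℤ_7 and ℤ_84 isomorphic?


Comparing ℤ_12 × ℤ_7 and ℤ_84:
gcd(12,7) = 1, so ℤ_12 × ℤ_7 ≅ ℤ_84 (CRT)

Yes, ℤ_12 × ℤ_7 ≅ ℤ_84


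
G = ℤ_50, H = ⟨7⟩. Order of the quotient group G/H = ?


|⟨7⟩| = n / gcd(7, 50) = 50 / 1 = 50
H is normal (ℤ_50 is abelian).
|G/H| = |G| / |H| = 50 / 50 = 1

|G/H| = 1


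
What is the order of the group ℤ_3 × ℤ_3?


|A × B| = |A| · |B|
|ℤ_3 × ℤ_3| = 3 × 3 = 9

|ℤ_3 × ℤ_3| = 9


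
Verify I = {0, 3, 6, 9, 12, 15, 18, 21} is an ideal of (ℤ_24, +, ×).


Check ideal conditions for I = {0, 3, 6, 9, 12, 15, 18, 21} in ℤ_24:
(1) I is an additive subgroup? Yes
(2) For r ∈ ℤ_24 and a ∈ I: r·a ∈ I? Yes

Yes, I is an ideal of ℤ_24


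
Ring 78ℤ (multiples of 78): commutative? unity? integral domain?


78ℤ is a commutative ring under +,× but has no multiplicative identity (1 ∉ 78ℤ); it has no zero divisors, but without unity it is not an integral domain
Commutative: Yes
Integral domain: No
Has unity: No

78ℤ (multiples of 78): Commutative=Yes, Unity=No


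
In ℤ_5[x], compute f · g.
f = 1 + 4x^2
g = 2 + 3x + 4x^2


Expand and collect like terms; reduce coefficients mod 5:
x^0: 1·2 = 2 ≡ 2 (mod 5)
x^1: 1·3 + 0·2 = 3 ≡ 3 (mod 5)
x^2: 1·4 + 0·3 + 4·2 = 12 ≡ 2 (mod 5)
x^3: 0·4 + 4·3 = 12 ≡ 2 (mod 5)
x^4: 4·4 = 16 ≡ 1 (mod 5)
Result: 2 + 3x + 2x^2 + 2x^3 + x^4

f · g = 2 + 3x + 2x^2 + 2x^3 + x^4


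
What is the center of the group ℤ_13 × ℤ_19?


Z(G) = {g ∈ G | gx = xg for all x ∈ G}
Direct product of abelian groups is abelian, so Z(G) = G

Z(ℤ_13 × ℤ_19) = ℤ_13 × ℤ_19


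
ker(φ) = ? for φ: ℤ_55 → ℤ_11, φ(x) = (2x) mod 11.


Kernel = preimage of identity
ker(φ) = {x ∈ ℤ_55 : 2x ≡ 0 (mod 11)}. Since 11 | 55, φ is well-defined. The kernel is the cyclic subgroup ⟨11⟩ of ℤ_55 (order 5), i.e. {0, 11, 22, 33, 44}

ker(φ) = {0, 11, 22, 33, 44}


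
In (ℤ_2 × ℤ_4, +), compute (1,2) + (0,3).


Operation: componentwise addition mod (2, 4)
(1,2) + (0,3) = ((a₁+b₁) mod 2, (a₂+b₂) mod 4) with a = (1,2), b = (0,3)

(1,2) + (0,3) = (1,1)


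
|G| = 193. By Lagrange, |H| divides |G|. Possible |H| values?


Lagrange's theorem: |H| divides |G|
|G| = 193
Divisors of 193: 1, 193

Possible subgroup orders: {1, 193}


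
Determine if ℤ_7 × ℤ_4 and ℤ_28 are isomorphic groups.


Comparing ℤ_7 × ℤ_4 and ℤ_28:
gcd(7,4) = 1, so ℤ_7 × ℤ_4 ≅ ℤ_28 (CRT)

Yes, ℤ_7 × ℤ_4 ≅ ℤ_28


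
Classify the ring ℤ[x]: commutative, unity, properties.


Polynomial ring over ℤ (an integral domain) is a commutative integral domain with unity 1
Commutative: Yes
Integral domain: Yes
Has unity: Yes

ℤ[x]: Commutative=Yes, Unity=Yes


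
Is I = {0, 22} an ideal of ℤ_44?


Check ideal conditions for I = {0, 22} in ℤ_44:
(1) I is an additive subgroup? Yes
(2) For r ∈ ℤ_44 and a ∈ I: r·a ∈ I? Yes

Yes, I is an ideal of ℤ_44


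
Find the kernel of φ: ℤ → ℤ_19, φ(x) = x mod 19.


Kernel = preimage of identity
ker(φ) = {x ∈ ℤ : x ≡ 0 (mod 19)} = 19ℤ = {0, ±19, ±38, ...}

ker(φ) = 19ℤ


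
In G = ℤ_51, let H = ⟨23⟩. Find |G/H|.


|⟨23⟩| = n / gcd(23, 51) = 51 / 1 = 51
H is normal (ℤ_51 is abelian).
|G/H| = |G| / |H| = 51 / 51 = 1

|G/H| = 1


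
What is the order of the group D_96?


|D_n| = 2n (n rotations and n reflections)
|D_96| = 2×96 = 192

|D_96| = 192


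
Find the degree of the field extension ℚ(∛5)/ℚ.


∛5 has minimal polynomial x³ - 5 (irreducible over ℚ since 5 is not a perfect cube)

[ℚ(∛5)/ℚ] = 3


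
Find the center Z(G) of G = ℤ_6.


Z(G) = {g ∈ G | gx = xg for all x ∈ G}
ℤ_6 is abelian, so Z(G) = G

Z(ℤ_6) = ℤ_6


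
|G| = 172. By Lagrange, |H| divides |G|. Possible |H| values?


Lagrange's theorem: |H| divides |G|
|G| = 172
Divisors of 172: 1, 2, 4, 43, 86, 172

Possible subgroup orders: {1, 2, 4, 43, 86, 172}


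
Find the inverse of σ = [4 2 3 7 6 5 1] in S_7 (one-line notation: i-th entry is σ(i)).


To find σ⁻¹, swap domain and range:
σ(1) = 4 → σ⁻¹(4) = 1
σ(2) = 2 → σ⁻¹(2) = 2
σ(3) = 3 → σ⁻¹(3) = 3
σ(4) = 7 → σ⁻¹(7) = 4
σ(5) = 6 → σ⁻¹(6) = 5
σ(6) = 5 → σ⁻¹(5) = 6
σ(7) = 1 → σ⁻¹(1) = 7

σ⁻¹ = [7 2 3 1 6 5 4]


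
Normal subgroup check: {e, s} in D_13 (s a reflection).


H = {e, s} in D_13 (s a reflection)
r·s·r⁻¹ = sr⁻² ≠ s for n ≥ 3, so {e, s} is not closed under conjugation

No, not a normal subgroup


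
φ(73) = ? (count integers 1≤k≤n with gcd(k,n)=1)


Factor n: 73 = 73
φ(n) = n · ∏(1 - 1/p) over distinct primes p | n
φ(73) = 73 · (1 - 1/73) = 72

φ(73) = 72


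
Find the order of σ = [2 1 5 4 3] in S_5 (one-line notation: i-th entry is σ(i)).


Cycle decomposition: (1 2) (3 5)
Cycle lengths: 2, 2
Order = lcm(2, 2) = 2

ord(σ) = 2


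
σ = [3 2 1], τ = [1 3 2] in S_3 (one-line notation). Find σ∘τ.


σ∘τ: apply τ first, then σ
1 →τ 1 →σ 3
2 →τ 3 →σ 1
3 →τ 2 →σ 2

σ∘τ = [3 1 2]


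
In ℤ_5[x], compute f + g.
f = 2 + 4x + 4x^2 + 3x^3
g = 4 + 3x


Add coefficients mod 5:
x^0: 2 + 4 = 1 (mod 5)
x^1: 4 + 3 = 2 (mod 5)
x^2: 4 + 0 = 4 (mod 5)
x^3: 3 + 0 = 3 (mod 5)
Result: 1 + 2x + 4x^2 + 3x^3

f + g = 1 + 2x + 4x^2 + 3x^3


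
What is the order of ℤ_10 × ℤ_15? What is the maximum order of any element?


|ℤ_10 × ℤ_15| = 10 × 15 = 150
Max element order = lcm(10,15) = 30
Cyclic? No (gcd=5)

|ℤ_10×ℤ_15| = 150, max element order = 30


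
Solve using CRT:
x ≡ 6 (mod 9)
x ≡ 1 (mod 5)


m₁ = 9, m₂ = 5, gcd = 1, so CRT applies. M = m₁·m₂ = 45
Let M₁ = M/m₁ = 5, M₂ = M/m₂ = 9
Find y₁ ≡ M₁⁻¹ (mod m₁): 5⁻¹ ≡ 2 (mod 9)
Find y₂ ≡ M₂⁻¹ (mod m₂): 9⁻¹ ≡ 4 (mod 5)
x = a₁·M₁·y₁ + a₂·M₂·y₂ = 6·5·2 + 1·9·4 = 96
Reduce mod 45: x ≡ 6
Check: 6 mod 9 = 6 ✓, 6 mod 5 = 1 ✓

x ≡ 6 (mod 45)


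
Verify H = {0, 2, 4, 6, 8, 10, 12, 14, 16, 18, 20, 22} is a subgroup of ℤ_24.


Subgroup test for H = {0, 2, 4, 6, 8, 10, 12, 14, 16, 18, 20, 22} in (ℤ_24, +):
(1) 0 ∈ H? Yes
(2) Closure: for all a,b ∈ H, (a+b) mod 24 ∈ H? Yes
(3) Inverses: for all a ∈ H, -a mod 24 ∈ H? Yes

Yes, H is a subgroup of ℤ_24


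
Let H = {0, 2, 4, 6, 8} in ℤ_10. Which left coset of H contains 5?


5 + H = {5 + h (mod 10) : h ∈ H}
5+0=5, 5+2=7, 5+4=9, 5+6=1, 5+8=3
5 + H = {1, 3, 5, 7, 9} = 1 + H

5 + H = {1, 3, 5, 7, 9}


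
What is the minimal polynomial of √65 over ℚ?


√65 satisfies x² - 65 = 0, irreducible over ℚ since 65 is squarefree

Minimal polynomial: x² - 65


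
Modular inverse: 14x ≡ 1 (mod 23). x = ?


Use the extended Euclidean algorithm to write 1 = 14·s + 23·t; then s mod 23 is the inverse.
Euclidean algorithm:
  14 = 0·23 + 14
  23 = 1·14 + 9
  14 = 1·9 + 5
  9 = 1·5 + 4
  5 = 1·4 + 1
  4 = 4·1 + 0
gcd(14,23) = 1
Back-substitution gives: 14·(5) + 23·(-3) = 1
So 14⁻¹ ≡ 5 ≡ 5 (mod 23)
Check: 14 × 5 = 70 ≡ 1 (mod 23) ✓

14⁻¹ ≡ 5 (mod 23)


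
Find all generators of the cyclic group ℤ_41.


g generates ℤ_n iff gcd(g,n) = 1
Prime factors of 41: 41
Generators are g ∈ {1,...,40} not divisible by any of these primes.
Generators: {1, 2, 3, 4, 5, 6, 7, 8, 9, 10, 11, 12, 13, 14, 15, 16, 17, 18, 19, 20, 21, 22, 23, 24, 25, 26, 27, 28, 29, 30, 31, 32, 33, 34, 35, 36, 37, 38, 39, 40}
Number of generators = φ(41) = 40

Generators of ℤ_41 = {1, 2, 3, 4, 5, 6, 7, 8, 9, 10, 11, 12, 13, 14, 15, 16, 17, 18, 19, 20, 21, 22, 23, 24, 25, 26, 27, 28, 29, 30, 31, 32, 33, 34, 35, 36, 37, 38, 39, 40}


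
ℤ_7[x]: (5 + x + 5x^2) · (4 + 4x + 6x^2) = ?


Expand and collect like terms; reduce coefficients mod 7:
x^0: 5·4 = 20 ≡ 6 (mod 7)
x^1: 5·4 + 1·4 = 24 ≡ 3 (mod 7)
x^2: 5·6 + 1·4 + 5·4 = 54 ≡ 5 (mod 7)
x^3: 1·6 + 5·4 = 26 ≡ 5 (mod 7)
x^4: 5·6 = 30 ≡ 2 (mod 7)
Result: 6 + 3x + 5x^2 + 5x^3 + 2x^4

f · g = 6 + 3x + 5x^2 + 5x^3 + 2x^4


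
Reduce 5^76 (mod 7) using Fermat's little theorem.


Fermat's little theorem: if p is prime and gcd(a,p)=1, then a^(p-1) ≡ 1 (mod p)
p = 7 is prime, gcd(5,7) = 1
Reduce exponent: 76 mod 6 = 4
So 5^76 ≡ 5^4 (mod 7)
5^4 mod 7 = 2

5^76 ≡ 2 (mod 7)


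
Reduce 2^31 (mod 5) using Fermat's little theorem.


Fermat's little theorem: if p is prime and gcd(a,p)=1, then a^(p-1) ≡ 1 (mod p)
p = 5 is prime, gcd(2,5) = 1
Reduce exponent: 31 mod 4 = 3
So 2^31 ≡ 2^3 (mod 5)
2^3 mod 5 = 3

2^31 ≡ 3 (mod 5)


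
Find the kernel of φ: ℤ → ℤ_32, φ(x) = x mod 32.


Kernel = preimage of identity
ker(φ) = {x ∈ ℤ : x ≡ 0 (mod 32)} = 32ℤ = {0, ±32, ±64, ...}

ker(φ) = 32ℤ


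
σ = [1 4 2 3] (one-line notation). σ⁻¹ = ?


To find σ⁻¹, swap domain and range:
σ(1) = 1 → σ⁻¹(1) = 1
σ(2) = 4 → σ⁻¹(4) = 2
σ(3) = 2 → σ⁻¹(2) = 3
σ(4) = 3 → σ⁻¹(3) = 4

σ⁻¹ = [1 3 4 2]


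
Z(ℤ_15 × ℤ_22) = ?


Z(G) = {g ∈ G | gx = xg for all x ∈ G}
Direct product of abelian groups is abelian, so Z(G) = G

Z(ℤ_15 × ℤ_22) = ℤ_15 × ℤ_22


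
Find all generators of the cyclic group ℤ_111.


g generates ℤ_n iff gcd(g,n) = 1
Prime factors of 111: 3, 37
Generators are g ∈ {1,...,110} not divisible by any of these primes.
Generators: {1, 2, 4, 5, 7, 8, 10, 11, 13, 14, 16, 17, 19, 20, 22, 23, 25, 26, 28, 29, 31, 32, 34, 35, 38, 40, 41, 43, 44, 46, 47, 49, 50, 52, 53, 55, 56, 58, 59, 61, 62, 64, 65, 67, 68, 70, 71, 73, 76, 77, 79, 80, 82, 83, 85, 86, 88, 89, 91, 92, 94, 95, 97, 98, 100, 101, 103, 104, 106, 107, 109, 110}
Number of generators = φ(111) = 72

Generators of ℤ_111 = {1, 2, 4, 5, 7, 8, 10, 11, 13, 14, 16, 17, 19, 20, 22, 23, 25, 26, 28, 29, 31, 32, 34, 35, 38, 40, 41, 43, 44, 46, 47, 49, 50, 52, 53, 55, 56, 58, 59, 61, 62, 64, 65, 67, 68, 70, 71, 73, 76, 77, 79, 80, 82, 83, 85, 86, 88, 89, 91, 92, 94, 95, 97, 98, 100, 101, 103, 104, 106, 107, 109, 110}


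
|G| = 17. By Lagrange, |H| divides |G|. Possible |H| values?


Lagrange's theorem: |H| divides |G|
|G| = 17
Divisors of 17: 1, 17

Possible subgroup orders: {1, 17}


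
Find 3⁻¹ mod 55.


Use the extended Euclidean algorithm to write 1 = 3·s + 55·t; then s mod 55 is the inverse.
Euclidean algorithm:
  3 = 0·55 + 3
  55 = 18·3 + 1
  3 = 3·1 + 0
gcd(3,55) = 1
Back-substitution gives: 3·(-18) + 55·(1) = 1
So 3⁻¹ ≡ -18 ≡ 37 (mod 55)
Check: 3 × 37 = 111 ≡ 1 (mod 55) ✓

3⁻¹ ≡ 37 (mod 55)


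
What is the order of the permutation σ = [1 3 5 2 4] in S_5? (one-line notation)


Cycle decomposition: (2 3 5 4)
Cycle lengths: 4
Order = lcm(4) = 4

ord(σ) = 4


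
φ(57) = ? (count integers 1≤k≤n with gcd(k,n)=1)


Factor n: 57 = 3 × 19
φ(n) = n · ∏(1 - 1/p) over distinct primes p | n
φ(57) = 57 · (1 - 1/3) · (1 - 1/19) = 36

φ(57) = 36


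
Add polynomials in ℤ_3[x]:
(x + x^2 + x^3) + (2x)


Add coefficients mod 3:
x^0: 0 + 0 = 0 (mod 3)
x^1: 1 + 2 = 0 (mod 3)
x^2: 1 + 0 = 1 (mod 3)
x^3: 1 + 0 = 1 (mod 3)
Result: x^2 + x^3

f + g = x^2 + x^3


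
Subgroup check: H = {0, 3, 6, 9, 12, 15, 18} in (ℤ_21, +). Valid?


Subgroup test for H = {0, 3, 6, 9, 12, 15, 18} in (ℤ_21, +):
(1) 0 ∈ H? Yes
(2) Closure: for all a,b ∈ H, (a+b) mod 21 ∈ H? Yes
(3) Inverses: for all a ∈ H, -a mod 21 ∈ H? Yes

Yes, H is a subgroup of ℤ_21


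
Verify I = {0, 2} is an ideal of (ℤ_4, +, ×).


Check ideal conditions for I = {0, 2} in ℤ_4:
(1) I is an additive subgroup? Yes
(2) For r ∈ ℤ_4 and a ∈ I: r·a ∈ I? Yes

Yes, I is an ideal of ℤ_4


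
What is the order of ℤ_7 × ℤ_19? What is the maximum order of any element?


|ℤ_7 × ℤ_19| = 7 × 19 = 133
Max element order = lcm(7,19) = 133
Cyclic? Yes (gcd=1)

|ℤ_7×ℤ_19| = 133, max element order = 133


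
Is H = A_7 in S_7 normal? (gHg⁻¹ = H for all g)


H = A_7 in S_7
A_7 has index 2 in S_7, and every subgroup of index 2 is normal

Yes, normal subgroup


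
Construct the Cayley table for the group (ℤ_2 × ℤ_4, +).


Elements: {(0,0), (0,1), (0,2), (0,3), (1,0), (1,1), (1,2), (1,3)}
Operation: componentwise addition mod (2, 4)
Entry (a, b) = ((a₁+b₁) mod 2, (a₂+b₂) mod 4)

Cayley table:
      | (0,0) | (0,1) | (0,2) | (0,3) | (1,0) | (1,1) | (1,2) | (1,3)
(0,0) | (0,0) | (0,1) | (0,2) | (0,3) | (1,0) | (1,1) | (1,2) | (1,3)
(0,1) | (0,1) | (0,2) | (0,3) | (0,0) | (1,1) | (1,2) | (1,3) | (1,0)
(0,2) | (0,2) | (0,3) | (0,0) | (0,1) | (1,2) | (1,3) | (1,0) | (1,1)
(0,3) | (0,3) | (0,0) | (0,1) | (0,2) | (1,3) | (1,0) | (1,1) | (1,2)
(1,0) | (1,0) | (1,1) | (1,2) | (1,3) | (0,0) | (0,1) | (0,2) | (0,3)
(1,1) | (1,1) | (1,2) | (1,3) | (1,0) | (0,1) | (0,2) | (0,3) | (0,0)
(1,2) | (1,2) | (1,3) | (1,0) | (1,1) | (0,2) | (0,3) | (0,0) | (0,1)
(1,3) | (1,3) | (1,0) | (1,1) | (1,2) | (0,3) | (0,0) | (0,1) | (0,2)


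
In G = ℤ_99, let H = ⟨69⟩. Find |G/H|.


|⟨69⟩| = n / gcd(69, 99) = 99 / 3 = 33
H is normal (ℤ_99 is abelian).
|G/H| = |G| / |H| = 99 / 33 = 3

|G/H| = 3


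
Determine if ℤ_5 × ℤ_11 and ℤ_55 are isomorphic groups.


Comparing ℤ_5 × ℤ_11 and ℤ_55:
gcd(5,11) = 1, so ℤ_5 × ℤ_11 ≅ ℤ_55 (CRT)

Yes, ℤ_5 × ℤ_11 ≅ ℤ_55


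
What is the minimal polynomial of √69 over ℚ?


√69 satisfies x² - 69 = 0, irreducible over ℚ since 69 is squarefree

Minimal polynomial: x² - 69


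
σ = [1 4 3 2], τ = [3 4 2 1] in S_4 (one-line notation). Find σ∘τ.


σ∘τ: apply τ first, then σ
1 →τ 3 →σ 3
2 →τ 4 →σ 2
3 →τ 2 →σ 4
4 →τ 1 →σ 1

σ∘τ = [3 2 4 1]


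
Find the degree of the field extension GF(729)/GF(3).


GF(729) = GF(3^6), so the extension degree is 6

[GF(729)/GF(3)] = 6


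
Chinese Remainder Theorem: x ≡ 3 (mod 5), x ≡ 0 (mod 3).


m₁ = 5, m₂ = 3, gcd = 1, so CRT applies. M = m₁·m₂ = 15
Let M₁ = M/m₁ = 3, M₂ = M/m₂ = 5
Find y₁ ≡ M₁⁻¹ (mod m₁): 3⁻¹ ≡ 2 (mod 5)
Find y₂ ≡ M₂⁻¹ (mod m₂): 5⁻¹ ≡ 2 (mod 3)
x = a₁·M₁·y₁ + a₂·M₂·y₂ = 3·3·2 + 0·5·2 = 18
Reduce mod 15: x ≡ 3
Check: 3 mod 5 = 3 ✓, 3 mod 3 = 0 ✓

x ≡ 3 (mod 15)


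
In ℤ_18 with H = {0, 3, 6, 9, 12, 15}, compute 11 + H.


11 + H = {11 + h (mod 18) : h ∈ H}
11+0=11, 11+3=14, 11+6=17, 11+9=2, 11+12=5, 11+15=8
11 + H = {2, 5, 8, 11, 14, 17} = 2 + H

11 + H = {2, 5, 8, 11, 14, 17}


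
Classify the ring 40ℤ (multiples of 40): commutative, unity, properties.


40ℤ is a commutative ring under +,× but has no multiplicative identity (1 ∉ 40ℤ); it has no zero divisors, but without unity it is not an integral domain
Commutative: Yes
Integral domain: No
Has unity: No

40ℤ (multiples of 40): Commutative=Yes, Unity=No


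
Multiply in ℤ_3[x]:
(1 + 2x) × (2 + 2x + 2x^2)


Expand and collect like terms; reduce coefficients mod 3:
x^0: 1·2 = 2 ≡ 2 (mod 3)
x^1: 1·2 + 2·2 = 6 ≡ 0 (mod 3)
x^2: 1·2 + 2·2 = 6 ≡ 0 (mod 3)
x^3: 2·2 = 4 ≡ 1 (mod 3)
Result: 2 + x^3

f · g = 2 + x^3


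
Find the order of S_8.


|S_n| = n! (number of permutations of n symbols)
|S_8| = 8! = 40320

|S_8| = 40320


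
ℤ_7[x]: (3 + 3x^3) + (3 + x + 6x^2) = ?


Add coefficients mod 7:
x^0: 3 + 3 = 6 (mod 7)
x^1: 0 + 1 = 1 (mod 7)
x^2: 0 + 6 = 6 (mod 7)
x^3: 3 + 0 = 3 (mod 7)
Result: 6 + x + 6x^2 + 3x^3

f + g = 6 + x + 6x^2 + 3x^3


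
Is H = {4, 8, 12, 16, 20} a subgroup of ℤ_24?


Subgroup test for H = {4, 8, 12, 16, 20} in (ℤ_24, +):
(1) 0 ∈ H? No
(2) Closure: for all a,b ∈ H, (a+b) mod 24 ∈ H? No  [counterexample: 4 + 20 = 0 ∉ H]
(3) Inverses: for all a ∈ H, -a mod 24 ∈ H? Yes

No, H is not a subgroup of ℤ_24


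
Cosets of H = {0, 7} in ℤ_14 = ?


H = {0, 7}, |H| = 2
Number of cosets = |G|/|H| = 14/2 = 7
0 + H = {0, 7}
1 + H = {1, 8}
2 + H = {2, 9}
3 + H = {3, 10}
4 + H = {4, 11}
5 + H = {5, 12}
6 + H = {6, 13}

Cosets: 0+H={0,7}; 1+H={1,8}; 2+H={2,9}; 3+H={3,10}; 4+H={4,11}; 5+H={5,12}; 6+H={6,13}


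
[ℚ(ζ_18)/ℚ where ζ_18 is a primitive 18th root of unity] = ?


[ℚ(ζ_n):ℚ] = deg Φ_n(x) = φ(n). Here φ(18) = 6

[ℚ(ζ_18)/ℚ where ζ_18 is a primitive 18th root of unity] = 6


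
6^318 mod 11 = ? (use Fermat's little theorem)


Fermat's little theorem: if p is prime and gcd(a,p)=1, then a^(p-1) ≡ 1 (mod p)
p = 11 is prime, gcd(6,11) = 1
Reduce exponent: 318 mod 10 = 8
So 6^318 ≡ 6^8 (mod 11)
6^8 mod 11 = 4

6^318 ≡ 4 (mod 11)


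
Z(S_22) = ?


Z(G) = {g ∈ G | gx = xg for all x ∈ G}
S_n is non-abelian for n ≥ 3; Z(S_22) is trivial

Z(S_22) = {e}


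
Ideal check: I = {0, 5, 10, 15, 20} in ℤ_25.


Check ideal conditions for I = {0, 5, 10, 15, 20} in ℤ_25:
(1) I is an additive subgroup? Yes
(2) For r ∈ ℤ_25 and a ∈ I: r·a ∈ I? Yes

Yes, I is an ideal of ℤ_25


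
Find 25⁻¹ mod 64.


Use the extended Euclidean algorithm to write 1 = 25·s + 64·t; then s mod 64 is the inverse.
Euclidean algorithm:
  25 = 0·64 + 25
  64 = 2·25 + 14
  25 = 1·14 + 11
  14 = 1·11 + 3
  11 = 3·3 + 2
  3 = 1·2 + 1
  2 = 2·1 + 0
gcd(25,64) = 1
Back-substitution gives: 25·(-23) + 64·(9) = 1
So 25⁻¹ ≡ -23 ≡ 41 (mod 64)
Check: 25 × 41 = 1025 ≡ 1 (mod 64) ✓

25⁻¹ ≡ 41 (mod 64)


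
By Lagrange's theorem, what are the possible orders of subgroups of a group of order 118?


Lagrange's theorem: |H| divides |G|
|G| = 118
Divisors of 118: 1, 2, 59, 118

Possible subgroup orders: {1, 2, 59, 118}


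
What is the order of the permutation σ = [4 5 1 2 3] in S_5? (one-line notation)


Cycle decomposition: (1 4 2 5 3)
Cycle lengths: 5
Order = lcm(5) = 5

ord(σ) = 5
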